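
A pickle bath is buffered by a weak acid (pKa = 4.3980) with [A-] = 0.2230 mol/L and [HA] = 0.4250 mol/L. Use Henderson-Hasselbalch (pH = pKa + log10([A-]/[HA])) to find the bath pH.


ratio = [A-] / [HA] = 0.2230 / 0.4250 = 0.5247
log10(ratio) = -0.2801
pH = pKa + log10(ratio) = 4.3980 - 0.2801 = 4.1179


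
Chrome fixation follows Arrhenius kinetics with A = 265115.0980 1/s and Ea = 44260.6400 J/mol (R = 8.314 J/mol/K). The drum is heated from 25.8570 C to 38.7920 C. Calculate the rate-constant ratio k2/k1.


T1 = 25.8570 + 273.15 = 299.0070 K; T2 = 38.7920 + 273.15 = 311.9420 K
k1 = A * exp(-Ea/(R*T1)) = 265115.0980 * exp(-44260.6400/(8.314*299.0070)) = 0.00491021 1/s
k2 = A * exp(-Ea/(R*T2)) = 265115.0980 * exp(-44260.6400/(8.314*311.9420)) = 0.0102738 1/s
k2/k1 = 0.0102738 / 0.00491021 = 2.0923


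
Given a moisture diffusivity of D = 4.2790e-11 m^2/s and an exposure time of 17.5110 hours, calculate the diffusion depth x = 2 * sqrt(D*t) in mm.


t = 17.5110 hr * 3600 = 63039.6000 s
D * t = 4.2790e-11 * 63039.6000 = 2.6975e-06
x = 2 * sqrt(D*t) = 2 * sqrt(2.6975e-06) = 0.00328479 m = 3.2848 mm


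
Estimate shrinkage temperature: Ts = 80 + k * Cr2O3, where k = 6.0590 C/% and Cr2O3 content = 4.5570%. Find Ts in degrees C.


Formula: Ts = 80 + k * Cr2O3
Substituting: Ts = 80 + 6.0590 * 4.5570
Result: 107.6109 C


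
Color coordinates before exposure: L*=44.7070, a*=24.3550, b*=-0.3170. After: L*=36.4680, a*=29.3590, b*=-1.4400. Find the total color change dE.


dL = -8.2390, da = 5.0040, db = -1.1230
dE = sqrt((-8.2390)^2 + 5.0040^2 + (-1.1230)^2) = 9.7048


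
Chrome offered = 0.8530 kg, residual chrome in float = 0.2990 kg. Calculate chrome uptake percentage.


Formula: Uptake = (offered - residual) / offered * 100
Substituting: Uptake = (0.8530 - 0.2990) / 0.8530 * 100
Result: 64.9472 %


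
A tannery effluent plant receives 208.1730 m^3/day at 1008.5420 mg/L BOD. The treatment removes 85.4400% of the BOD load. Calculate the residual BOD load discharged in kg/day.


Load_in = volume * conc / 1000 = 208.1730 * 1008.5420 / 1000 = 209.9512 kg/day
Removed = Load_in * eff / 100 = 209.9512 * 85.4400 / 100 = 179.3823 kg/day
Load_out = Load_in - Removed = 209.9512 - 179.3823 = 30.5689 kg/day


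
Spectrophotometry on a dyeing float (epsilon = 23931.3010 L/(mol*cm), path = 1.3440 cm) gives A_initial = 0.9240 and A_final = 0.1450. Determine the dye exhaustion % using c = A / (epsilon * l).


c_initial = A_i / (epsilon * l) = 0.9240 / (23931.3010 * 1.3440) = 2.8728e-05 mol/L
c_final = A_f / (epsilon * l) = 0.1450 / (23931.3010 * 1.3440) = 4.5082e-06 mol/L
Exhaustion = (c_initial - c_final) / c_initial * 100 = (2.8728e-05 - 4.5082e-06) / 2.8728e-05 * 100 = 84.3074 %


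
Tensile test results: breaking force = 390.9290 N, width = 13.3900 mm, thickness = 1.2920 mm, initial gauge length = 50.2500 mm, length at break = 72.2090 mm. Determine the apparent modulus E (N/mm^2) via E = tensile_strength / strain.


TS = F / (w * t) = 390.9290 / (13.3900 * 1.2920) = 22.5972 N/mm^2
strain = (Lf - L0) / L0 = (72.2090 - 50.2500) / 50.2500 = 0.4370
E = TS / strain = 22.5972 / 0.4370 = 51.7104 N/mm^2


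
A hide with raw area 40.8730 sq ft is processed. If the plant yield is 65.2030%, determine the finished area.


Formula: finished = raw * yield / 100
Substituting: finished = 40.8730 * 65.2030 / 100
Result: 26.6504 sq ft


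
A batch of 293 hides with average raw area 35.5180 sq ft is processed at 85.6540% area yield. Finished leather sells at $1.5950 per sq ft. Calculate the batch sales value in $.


Raw_total = N * avg_area = 293 * 35.5180 = 10406.7740 sq ft
Finished = Raw_total * yield / 100 = 10406.7740 * 85.6540 / 100 = 8913.8182 sq ft
Value = Finished * price = 8913.8182 * 1.5950 = 14217.5400 $


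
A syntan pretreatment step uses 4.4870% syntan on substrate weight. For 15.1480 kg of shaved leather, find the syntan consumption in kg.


Formula: Syntan = substrate * pct / 100
Substituting: Syntan = 15.1480 * 4.4870 / 100
Result: 0.6797 kg


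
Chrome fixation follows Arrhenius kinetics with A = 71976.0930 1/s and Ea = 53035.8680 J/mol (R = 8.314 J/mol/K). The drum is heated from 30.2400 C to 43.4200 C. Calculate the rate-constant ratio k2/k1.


T1 = 30.2400 + 273.15 = 303.3900 K; T2 = 43.4200 + 273.15 = 316.5700 K
k1 = A * exp(-Ea/(R*T1)) = 71976.0930 * exp(-53035.8680/(8.314*303.3900)) = 5.3171e-05 1/s
k2 = A * exp(-Ea/(R*T2)) = 71976.0930 * exp(-53035.8680/(8.314*316.5700)) = 1.2760e-04 1/s
k2/k1 = 1.2760e-04 / 5.3171e-05 = 2.3998


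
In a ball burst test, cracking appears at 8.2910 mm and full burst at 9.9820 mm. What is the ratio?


Formula: Ratio = crack / burst
Substituting: Ratio = 8.2910 / 9.9820
Result: 0.8306


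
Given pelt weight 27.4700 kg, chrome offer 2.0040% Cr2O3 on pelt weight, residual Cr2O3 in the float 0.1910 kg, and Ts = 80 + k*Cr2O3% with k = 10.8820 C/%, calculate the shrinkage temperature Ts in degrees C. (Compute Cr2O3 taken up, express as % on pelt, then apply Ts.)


Offered = pelt * offer_pct / 100 = 27.4700 * 2.0040 / 100 = 0.5505 kg
Uptake = offered - residual = 0.5505 - 0.1910 = 0.3595 kg
Cr2O3% on pelt = uptake / pelt * 100 = 0.3595 / 27.4700 * 100 = 1.3087 %
Ts = 80 + k * Cr2O3% = 80 + 10.8820 * 1.3087 = 94.2412 C


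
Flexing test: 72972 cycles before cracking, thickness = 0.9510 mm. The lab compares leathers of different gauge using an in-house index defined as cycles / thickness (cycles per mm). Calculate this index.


Formula: Index = cycles / thickness
Substituting: Index = 72972 / 0.9510
Result: 76731.8612 cycles/mm


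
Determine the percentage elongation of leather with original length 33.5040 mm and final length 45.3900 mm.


Formula: Elongation = (Lf - L0) / L0 * 100
Substituting: Elongation = (45.3900 - 33.5040) / 33.5040 * 100
Result: 35.4764 %


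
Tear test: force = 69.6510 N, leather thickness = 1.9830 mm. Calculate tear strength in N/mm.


Formula: Tear strength = force / thickness
Substituting: Tear strength = 69.6510 / 1.9830
Result: 35.1241 N/mm


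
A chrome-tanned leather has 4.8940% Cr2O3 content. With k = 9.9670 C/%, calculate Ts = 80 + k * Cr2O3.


Formula: Ts = 80 + k * Cr2O3
Substituting: Ts = 80 + 9.9670 * 4.8940
Result: 128.7785 C


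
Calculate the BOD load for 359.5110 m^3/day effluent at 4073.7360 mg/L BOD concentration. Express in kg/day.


Formula: BOD_load = volume * conc / 1000
Substituting: BOD_load = 359.5110 * 4073.7360 / 1000
Result: 1464.5529 kg/day


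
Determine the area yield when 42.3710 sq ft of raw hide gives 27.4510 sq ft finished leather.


Formula: Yield = finished / raw * 100
Substituting: Yield = 27.4510 / 42.3710 * 100
Result: 64.7872 %


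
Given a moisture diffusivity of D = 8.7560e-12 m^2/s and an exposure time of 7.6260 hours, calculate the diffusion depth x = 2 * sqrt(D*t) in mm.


t = 7.6260 hr * 3600 = 27453.6000 s
D * t = 8.7560e-12 * 27453.6000 = 2.4038e-07
x = 2 * sqrt(D*t) = 2 * sqrt(2.4038e-07) = 9.8058e-04 m = 0.9806 mm


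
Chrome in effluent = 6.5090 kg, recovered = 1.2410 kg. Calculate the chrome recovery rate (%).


Formula: Recovery = recovered / input * 100
Substituting: Recovery = 1.2410 / 6.5090 * 100
Result: 19.0659 %


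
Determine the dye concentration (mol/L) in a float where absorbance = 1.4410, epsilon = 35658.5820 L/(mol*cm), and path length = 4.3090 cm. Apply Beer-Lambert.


Formula: c = A / (epsilon * l)
Substituting: c = 1.4410 / (35658.5820 * 4.3090)
Result: 9.3783e-06 mol/L


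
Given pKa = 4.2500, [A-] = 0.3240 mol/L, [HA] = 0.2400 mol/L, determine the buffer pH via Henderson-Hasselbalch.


ratio = [A-] / [HA] = 0.3240 / 0.2400 = 1.3500
log10(ratio) = 0.1303
pH = pKa + log10(ratio) = 4.2500 + 0.1303 = 4.3803


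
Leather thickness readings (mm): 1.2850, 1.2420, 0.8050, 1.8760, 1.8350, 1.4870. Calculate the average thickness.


Formula: Average = sum / n
Substituting: Average = 8.5300 / 6
Result: 1.4217 mm


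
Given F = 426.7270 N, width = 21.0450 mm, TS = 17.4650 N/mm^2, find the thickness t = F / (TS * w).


Formula: t = F / (TS * w)
Substituting: t = 426.7270 / (17.4650 * 21.0450)
Result: 1.1610 mm


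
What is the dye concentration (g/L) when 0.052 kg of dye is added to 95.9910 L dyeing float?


Formula: Conc = dye_mass(kg) / volume(L) * 1000
Substituting: Conc = 0.052 / 95.9910 * 1000
Result: 0.5417 g/L


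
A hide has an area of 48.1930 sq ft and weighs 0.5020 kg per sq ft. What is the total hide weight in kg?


Formula: Weight = area * weight_per_sqft
Substituting: Weight = 48.1930 * 0.5020
Result: 24.1929 kg


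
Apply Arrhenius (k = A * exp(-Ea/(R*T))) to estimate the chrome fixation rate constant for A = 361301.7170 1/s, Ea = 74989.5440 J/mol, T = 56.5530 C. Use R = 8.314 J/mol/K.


T_K = T_C + 273.15 = 56.5530 + 273.15 = 329.7030 K
exponent = -Ea / (R * T_K) = -74989.5440 / (8.314 * 329.7030) = -27.3570
k = A * exp(exponent) = 361301.7170 * exp(-27.3570) = 4.7522e-07 1/s


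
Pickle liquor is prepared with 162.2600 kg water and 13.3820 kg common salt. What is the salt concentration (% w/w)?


Formula: Conc = salt / (water + salt) * 100
Substituting: Conc = 13.3820 / (162.2600 + 13.3820) * 100
Result: 7.6189 %


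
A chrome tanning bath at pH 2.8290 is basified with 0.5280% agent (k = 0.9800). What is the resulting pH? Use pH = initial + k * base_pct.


Formula: pH_final = pH_initial + k * base_pct
Substituting: pH_final = 2.8290 + 0.9800 * 0.5280
Result: 3.3464


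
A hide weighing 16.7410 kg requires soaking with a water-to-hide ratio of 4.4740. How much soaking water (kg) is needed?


Formula: Water = hide_weight * ratio
Substituting: Water = 16.7410 * 4.4740
Result: 74.8992 kg


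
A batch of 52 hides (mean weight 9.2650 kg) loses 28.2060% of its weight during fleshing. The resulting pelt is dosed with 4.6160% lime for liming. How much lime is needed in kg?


Total_raw = N * avg_wt = 52 * 9.2650 = 481.7800 kg
Substrate = Total_raw * (1 - loss/100) = 481.7800 * (1 - 28.2060/100) = 345.8891 kg
Lime = Substrate * pct / 100 = 345.8891 * 4.6160 / 100 = 15.9662 kg


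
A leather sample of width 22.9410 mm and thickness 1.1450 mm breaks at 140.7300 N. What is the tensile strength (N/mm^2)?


Formula: TS = force / (width * thickness)
Substituting: TS = 140.7300 / (22.9410 * 1.1450)
Result: 5.3576 N/mm^2


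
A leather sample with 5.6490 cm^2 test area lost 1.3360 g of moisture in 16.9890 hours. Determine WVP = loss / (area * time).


Formula: WVP = loss / (area * time)
Substituting: WVP = 1.3360 / (5.6490 * 16.9890)
Result: 0.0139209 g/(cm^2*hr)


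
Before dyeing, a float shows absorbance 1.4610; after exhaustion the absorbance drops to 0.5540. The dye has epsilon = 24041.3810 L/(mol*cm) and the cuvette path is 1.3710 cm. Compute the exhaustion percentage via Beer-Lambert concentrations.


c_initial = A_i / (epsilon * l) = 1.4610 / (24041.3810 * 1.3710) = 4.4325e-05 mol/L
c_final = A_f / (epsilon * l) = 0.5540 / (24041.3810 * 1.3710) = 1.6808e-05 mol/L
Exhaustion = (c_initial - c_final) / c_initial * 100 = (4.4325e-05 - 1.6808e-05) / 4.4325e-05 * 100 = 62.0808 %


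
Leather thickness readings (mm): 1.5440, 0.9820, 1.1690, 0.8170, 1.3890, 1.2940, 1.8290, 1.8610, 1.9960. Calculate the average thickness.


Formula: Average = sum / n
Substituting: Average = 12.8810 / 9
Result: 1.4312 mm


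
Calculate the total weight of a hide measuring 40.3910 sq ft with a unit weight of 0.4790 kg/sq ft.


Formula: Weight = area * weight_per_sqft
Substituting: Weight = 40.3910 * 0.4790
Result: 19.3473 kg


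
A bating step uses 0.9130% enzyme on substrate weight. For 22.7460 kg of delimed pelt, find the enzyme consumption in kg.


Formula: Enzyme = substrate * pct / 100
Substituting: Enzyme = 22.7460 * 0.9130 / 100
Result: 0.2077 kg


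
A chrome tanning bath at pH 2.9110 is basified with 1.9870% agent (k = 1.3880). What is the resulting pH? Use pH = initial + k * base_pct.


Formula: pH_final = pH_initial + k * base_pct
Substituting: pH_final = 2.9110 + 1.3880 * 1.9870
Result: 5.6690


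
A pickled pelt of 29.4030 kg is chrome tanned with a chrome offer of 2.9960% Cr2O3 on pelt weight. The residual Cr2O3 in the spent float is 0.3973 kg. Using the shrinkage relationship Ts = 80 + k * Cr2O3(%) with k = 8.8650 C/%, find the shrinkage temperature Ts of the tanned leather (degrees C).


Offered = pelt * offer_pct / 100 = 29.4030 * 2.9960 / 100 = 0.8809 kg
Uptake = offered - residual = 0.8809 - 0.3973 = 0.4836 kg
Cr2O3% on pelt = uptake / pelt * 100 = 0.4836 / 29.4030 * 100 = 1.6448 %
Ts = 80 + k * Cr2O3% = 80 + 8.8650 * 1.6448 = 94.5810 C


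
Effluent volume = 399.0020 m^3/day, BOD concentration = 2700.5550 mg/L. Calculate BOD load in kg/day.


Formula: BOD_load = volume * conc / 1000
Substituting: BOD_load = 399.0020 * 2700.5550 / 1000
Result: 1077.5268 kg/day


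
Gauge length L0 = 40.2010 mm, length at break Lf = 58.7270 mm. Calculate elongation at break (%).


Formula: Elongation = (Lf - L0) / L0 * 100
Substituting: Elongation = (58.7270 - 40.2010) / 40.2010 * 100
Result: 46.0834 %


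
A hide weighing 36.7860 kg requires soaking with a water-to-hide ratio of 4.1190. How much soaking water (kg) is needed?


Formula: Water = hide_weight * ratio
Substituting: Water = 36.7860 * 4.1190
Result: 151.5215 kg


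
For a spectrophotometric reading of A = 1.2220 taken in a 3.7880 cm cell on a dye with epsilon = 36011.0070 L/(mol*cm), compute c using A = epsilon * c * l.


Formula: c = A / (epsilon * l)
Substituting: c = 1.2220 / (36011.0070 * 3.7880)
Result: 8.9583e-06 mol/L


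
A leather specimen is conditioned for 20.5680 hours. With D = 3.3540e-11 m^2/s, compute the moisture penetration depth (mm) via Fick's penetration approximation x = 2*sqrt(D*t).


t = 20.5680 hr * 3600 = 74044.8000 s
D * t = 3.3540e-11 * 74044.8000 = 2.4835e-06
x = 2 * sqrt(D*t) = 2 * sqrt(2.4835e-06) = 0.0031518 m = 3.1518 mm


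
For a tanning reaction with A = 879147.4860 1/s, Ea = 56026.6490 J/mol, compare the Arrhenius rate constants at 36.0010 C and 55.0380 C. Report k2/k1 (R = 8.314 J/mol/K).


T1 = 36.0010 + 273.15 = 309.1510 K; T2 = 55.0380 + 273.15 = 328.1880 K
k1 = A * exp(-Ea/(R*T1)) = 879147.4860 * exp(-56026.6490/(8.314*309.1510)) = 3.0017e-04 1/s
k2 = A * exp(-Ea/(R*T2)) = 879147.4860 * exp(-56026.6490/(8.314*328.1880)) = 0.00106291 1/s
k2/k1 = 0.00106291 / 3.0017e-04 = 3.5410


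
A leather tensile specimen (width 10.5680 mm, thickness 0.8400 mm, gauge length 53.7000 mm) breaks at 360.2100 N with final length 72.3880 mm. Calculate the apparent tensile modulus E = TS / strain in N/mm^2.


TS = F / (w * t) = 360.2100 / (10.5680 * 0.8400) = 40.5773 N/mm^2
strain = (Lf - L0) / L0 = (72.3880 - 53.7000) / 53.7000 = 0.3480
E = TS / strain = 40.5773 / 0.3480 = 116.5991 N/mm^2


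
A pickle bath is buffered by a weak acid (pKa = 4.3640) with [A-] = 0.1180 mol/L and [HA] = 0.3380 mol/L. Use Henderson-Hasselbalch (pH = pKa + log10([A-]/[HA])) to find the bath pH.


ratio = [A-] / [HA] = 0.1180 / 0.3380 = 0.3491
log10(ratio) = -0.4570
pH = pKa + log10(ratio) = 4.3640 - 0.4570 = 3.9070


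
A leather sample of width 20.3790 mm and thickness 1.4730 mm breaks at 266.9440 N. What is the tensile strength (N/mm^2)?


Formula: TS = force / (width * thickness)
Substituting: TS = 266.9440 / (20.3790 * 1.4730)
Result: 8.8927 N/mm^2


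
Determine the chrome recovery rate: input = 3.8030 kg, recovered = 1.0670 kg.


Formula: Recovery = recovered / input * 100
Substituting: Recovery = 1.0670 / 3.8030 * 100
Result: 28.0568 %


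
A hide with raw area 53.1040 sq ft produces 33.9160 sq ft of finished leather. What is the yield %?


Formula: Yield = finished / raw * 100
Substituting: Yield = 33.9160 / 53.1040 * 100
Result: 63.8671 %


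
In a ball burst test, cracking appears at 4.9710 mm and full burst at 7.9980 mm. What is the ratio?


Formula: Ratio = crack / burst
Substituting: Ratio = 4.9710 / 7.9980
Result: 0.6215


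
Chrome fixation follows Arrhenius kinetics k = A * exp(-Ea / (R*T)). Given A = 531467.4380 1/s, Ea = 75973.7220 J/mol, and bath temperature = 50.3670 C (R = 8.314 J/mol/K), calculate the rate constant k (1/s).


T_K = T_C + 273.15 = 50.3670 + 273.15 = 323.5170 K
exponent = -Ea / (R * T_K) = -75973.7220 / (8.314 * 323.5170) = -28.2460
k = A * exp(exponent) = 531467.4380 * exp(-28.2460) = 2.8735e-07 1/s


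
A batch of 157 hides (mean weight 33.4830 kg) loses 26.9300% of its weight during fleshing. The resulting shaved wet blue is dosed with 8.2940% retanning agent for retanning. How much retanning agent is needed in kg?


Total_raw = N * avg_wt = 157 * 33.4830 = 5256.8310 kg
Substrate = Total_raw * (1 - loss/100) = 5256.8310 * (1 - 26.9300/100) = 3841.1664 kg
Retan = Substrate * pct / 100 = 3841.1664 * 8.2940 / 100 = 318.5863 kg


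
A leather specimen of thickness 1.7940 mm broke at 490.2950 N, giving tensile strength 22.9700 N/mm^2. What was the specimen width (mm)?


Formula: w = F / (TS * t)
Substituting: w = 490.2950 / (22.9700 * 1.7940)
Result: 11.8980 mm


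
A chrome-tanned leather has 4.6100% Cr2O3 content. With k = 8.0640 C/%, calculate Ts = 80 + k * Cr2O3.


Formula: Ts = 80 + k * Cr2O3
Substituting: Ts = 80 + 8.0640 * 4.6100
Result: 117.1750 C


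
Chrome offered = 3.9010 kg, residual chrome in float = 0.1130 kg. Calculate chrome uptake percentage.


Formula: Uptake = (offered - residual) / offered * 100
Substituting: Uptake = (3.9010 - 0.1130) / 3.9010 * 100
Result: 97.1033 %


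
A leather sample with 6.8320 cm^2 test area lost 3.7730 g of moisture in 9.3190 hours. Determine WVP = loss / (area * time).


Formula: WVP = loss / (area * time)
Substituting: WVP = 3.7730 / (6.8320 * 9.3190)
Result: 0.0592611 g/(cm^2*hr)


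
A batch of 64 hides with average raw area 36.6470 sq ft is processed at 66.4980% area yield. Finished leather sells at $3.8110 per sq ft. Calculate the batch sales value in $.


Raw_total = N * avg_area = 64 * 36.6470 = 2345.4080 sq ft
Finished = Raw_total * yield / 100 = 2345.4080 * 66.4980 / 100 = 1559.6494 sq ft
Value = Finished * price = 1559.6494 * 3.8110 = 5943.8239 $


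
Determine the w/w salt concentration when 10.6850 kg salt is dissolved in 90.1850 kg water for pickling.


Formula: Conc = salt / (water + salt) * 100
Substituting: Conc = 10.6850 / (90.1850 + 10.6850) * 100
Result: 10.5928 %


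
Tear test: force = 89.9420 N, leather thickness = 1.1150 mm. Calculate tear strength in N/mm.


Formula: Tear strength = force / thickness
Substituting: Tear strength = 89.9420 / 1.1150
Result: 80.6655 N/mm


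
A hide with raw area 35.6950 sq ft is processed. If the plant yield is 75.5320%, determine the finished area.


Formula: finished = raw * yield / 100
Substituting: finished = 35.6950 * 75.5320 / 100
Result: 26.9611 sq ft


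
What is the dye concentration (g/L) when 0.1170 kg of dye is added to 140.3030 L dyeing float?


Formula: Conc = dye_mass(kg) / volume(L) * 1000
Substituting: Conc = 0.1170 / 140.3030 * 1000
Result: 0.8339 g/L


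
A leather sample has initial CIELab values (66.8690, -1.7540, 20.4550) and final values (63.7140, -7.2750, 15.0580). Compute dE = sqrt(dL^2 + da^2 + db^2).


dL = -3.1550, da = -5.5210, db = -5.3970
dE = sqrt((-3.1550)^2 + (-5.5210)^2 + (-5.3970)^2) = 8.3404


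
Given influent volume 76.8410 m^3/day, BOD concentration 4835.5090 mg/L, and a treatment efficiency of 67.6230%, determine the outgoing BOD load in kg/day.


Load_in = volume * conc / 1000 = 76.8410 * 4835.5090 / 1000 = 371.5653 kg/day
Removed = Load_in * eff / 100 = 371.5653 * 67.6230 / 100 = 251.2636 kg/day
Load_out = Load_in - Removed = 371.5653 - 251.2636 = 120.3017 kg/day


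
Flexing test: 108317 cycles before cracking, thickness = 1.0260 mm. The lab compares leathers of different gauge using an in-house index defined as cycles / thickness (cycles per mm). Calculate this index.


Formula: Index = cycles / thickness
Substituting: Index = 108317 / 1.0260
Result: 105572.1248 cycles/mm


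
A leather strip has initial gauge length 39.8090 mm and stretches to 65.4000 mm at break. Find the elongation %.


Formula: Elongation = (Lf - L0) / L0 * 100
Substituting: Elongation = (65.4000 - 39.8090) / 39.8090 * 100
Result: 64.2845 %


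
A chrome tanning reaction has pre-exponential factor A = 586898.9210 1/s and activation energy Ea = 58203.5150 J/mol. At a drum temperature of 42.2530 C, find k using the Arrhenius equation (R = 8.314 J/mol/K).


T_K = T_C + 273.15 = 42.2530 + 273.15 = 315.4030 K
exponent = -Ea / (R * T_K) = -58203.5150 / (8.314 * 315.4030) = -22.1959
k = A * exp(exponent) = 586898.9210 * exp(-22.1959) = 1.3458e-04 1/s


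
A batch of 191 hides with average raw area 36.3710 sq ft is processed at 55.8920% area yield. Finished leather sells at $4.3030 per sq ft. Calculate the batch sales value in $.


Raw_total = N * avg_area = 191 * 36.3710 = 6946.8610 sq ft
Finished = Raw_total * yield / 100 = 6946.8610 * 55.8920 / 100 = 3882.7396 sq ft
Value = Finished * price = 3882.7396 * 4.3030 = 16707.4283 $


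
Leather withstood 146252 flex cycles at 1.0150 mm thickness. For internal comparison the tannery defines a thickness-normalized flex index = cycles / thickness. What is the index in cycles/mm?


Formula: Index = cycles / thickness
Substituting: Index = 146252 / 1.0150
Result: 144090.6404 cycles/mm


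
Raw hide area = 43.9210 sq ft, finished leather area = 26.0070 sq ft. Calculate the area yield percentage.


Formula: Yield = finished / raw * 100
Substituting: Yield = 26.0070 / 43.9210 * 100
Result: 59.2131 %


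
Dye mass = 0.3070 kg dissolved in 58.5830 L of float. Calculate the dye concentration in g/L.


Formula: Conc = dye_mass(kg) / volume(L) * 1000
Substituting: Conc = 0.3070 / 58.5830 * 1000
Result: 5.2404 g/L


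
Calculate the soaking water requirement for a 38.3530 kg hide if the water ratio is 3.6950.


Formula: Water = hide_weight * ratio
Substituting: Water = 38.3530 * 3.6950
Result: 141.7143 kg


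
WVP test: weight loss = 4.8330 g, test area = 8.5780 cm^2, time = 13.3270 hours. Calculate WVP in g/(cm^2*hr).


Formula: WVP = loss / (area * time)
Substituting: WVP = 4.8330 / (8.5780 * 13.3270)
Result: 0.0422764 g/(cm^2*hr)


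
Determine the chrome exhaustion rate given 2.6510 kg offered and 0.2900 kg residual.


Formula: Uptake = (offered - residual) / offered * 100
Substituting: Uptake = (2.6510 - 0.2900) / 2.6510 * 100
Result: 89.0607 %


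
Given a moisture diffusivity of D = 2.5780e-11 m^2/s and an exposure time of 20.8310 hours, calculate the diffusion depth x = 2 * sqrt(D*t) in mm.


t = 20.8310 hr * 3600 = 74991.6000 s
D * t = 2.5780e-11 * 74991.6000 = 1.9333e-06
x = 2 * sqrt(D*t) = 2 * sqrt(1.9333e-06) = 0.00278085 m = 2.7809 mm


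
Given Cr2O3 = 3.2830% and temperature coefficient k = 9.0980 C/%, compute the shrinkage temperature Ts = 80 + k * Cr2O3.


Formula: Ts = 80 + k * Cr2O3
Substituting: Ts = 80 + 9.0980 * 3.2830
Result: 109.8687 C


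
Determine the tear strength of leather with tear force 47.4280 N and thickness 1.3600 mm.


Formula: Tear strength = force / thickness
Substituting: Tear strength = 47.4280 / 1.3600
Result: 34.8735 N/mm


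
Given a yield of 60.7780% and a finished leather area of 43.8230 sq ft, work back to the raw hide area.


Formula: raw = finished * 100 / yield
Substituting: raw = 43.8230 * 100 / 60.7780
Result: 72.1034 sq ft


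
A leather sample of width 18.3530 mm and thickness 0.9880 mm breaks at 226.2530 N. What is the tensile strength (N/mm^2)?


Formula: TS = force / (width * thickness)
Substituting: TS = 226.2530 / (18.3530 * 0.9880)
Result: 12.4776 N/mm^2


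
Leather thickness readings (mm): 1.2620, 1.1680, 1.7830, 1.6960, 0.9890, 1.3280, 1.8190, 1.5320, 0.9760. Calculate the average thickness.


Formula: Average = sum / n
Substituting: Average = 12.5530 / 9
Result: 1.3948 mm


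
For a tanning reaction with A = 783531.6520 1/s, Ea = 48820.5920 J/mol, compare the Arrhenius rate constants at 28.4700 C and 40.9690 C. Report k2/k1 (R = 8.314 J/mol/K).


T1 = 28.4700 + 273.15 = 301.6200 K; T2 = 40.9690 + 273.15 = 314.1190 K
k1 = A * exp(-Ea/(R*T1)) = 783531.6520 * exp(-48820.5920/(8.314*301.6200)) = 0.00274781 1/s
k2 = A * exp(-Ea/(R*T2)) = 783531.6520 * exp(-48820.5920/(8.314*314.1190)) = 0.00596238 1/s
k2/k1 = 0.00596238 / 0.00274781 = 2.1699


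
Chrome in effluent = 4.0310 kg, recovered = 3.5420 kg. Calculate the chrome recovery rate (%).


Formula: Recovery = recovered / input * 100
Substituting: Recovery = 3.5420 / 4.0310 * 100
Result: 87.8690 %


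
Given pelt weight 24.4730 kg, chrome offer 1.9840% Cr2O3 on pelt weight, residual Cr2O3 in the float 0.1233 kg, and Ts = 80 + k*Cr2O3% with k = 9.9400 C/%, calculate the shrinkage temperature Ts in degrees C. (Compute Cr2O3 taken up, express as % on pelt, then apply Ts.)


Offered = pelt * offer_pct / 100 = 24.4730 * 1.9840 / 100 = 0.4855 kg
Uptake = offered - residual = 0.4855 - 0.1233 = 0.3622 kg
Cr2O3% on pelt = uptake / pelt * 100 = 0.3622 / 24.4730 * 100 = 1.4802 %
Ts = 80 + k * Cr2O3% = 80 + 9.9400 * 1.4802 = 94.7130 C


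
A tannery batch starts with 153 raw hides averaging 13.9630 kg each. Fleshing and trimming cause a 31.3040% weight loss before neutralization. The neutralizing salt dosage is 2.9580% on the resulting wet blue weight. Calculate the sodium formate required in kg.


Total_raw = N * avg_wt = 153 * 13.9630 = 2136.3390 kg
Substrate = Total_raw * (1 - loss/100) = 2136.3390 * (1 - 31.3040/100) = 1467.5794 kg
Neutralizer = Substrate * pct / 100 = 1467.5794 * 2.9580 / 100 = 43.4110 kg


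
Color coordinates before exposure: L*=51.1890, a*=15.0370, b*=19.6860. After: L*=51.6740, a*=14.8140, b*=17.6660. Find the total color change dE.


dL = 0.4850, da = -0.2230, db = -2.0200
dE = sqrt(0.4850^2 + (-0.2230)^2 + (-2.0200)^2) = 2.0893


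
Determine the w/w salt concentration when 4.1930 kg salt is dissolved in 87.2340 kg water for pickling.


Formula: Conc = salt / (water + salt) * 100
Substituting: Conc = 4.1930 / (87.2340 + 4.1930) * 100
Result: 4.5862 %


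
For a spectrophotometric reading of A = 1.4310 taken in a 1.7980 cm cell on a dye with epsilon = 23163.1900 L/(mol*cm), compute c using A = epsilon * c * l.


Formula: c = A / (epsilon * l)
Substituting: c = 1.4310 / (23163.1900 * 1.7980)
Result: 3.4360e-05 mol/L


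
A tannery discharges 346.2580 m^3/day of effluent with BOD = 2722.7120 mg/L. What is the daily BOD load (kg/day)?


Formula: BOD_load = volume * conc / 1000
Substituting: BOD_load = 346.2580 * 2722.7120 / 1000
Result: 942.7608 kg/day


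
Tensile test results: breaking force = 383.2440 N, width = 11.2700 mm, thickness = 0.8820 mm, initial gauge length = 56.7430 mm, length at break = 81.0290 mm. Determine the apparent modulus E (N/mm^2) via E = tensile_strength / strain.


TS = F / (w * t) = 383.2440 / (11.2700 * 0.8820) = 38.5552 N/mm^2
strain = (Lf - L0) / L0 = (81.0290 - 56.7430) / 56.7430 = 0.4280
E = TS / strain = 38.5552 / 0.4280 = 90.0822 N/mm^2


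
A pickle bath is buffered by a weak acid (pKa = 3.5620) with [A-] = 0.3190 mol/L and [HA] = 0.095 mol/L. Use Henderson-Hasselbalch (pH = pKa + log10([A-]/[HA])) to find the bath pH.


ratio = [A-] / [HA] = 0.3190 / 0.095 = 3.3579
log10(ratio) = 0.5261
pH = pKa + log10(ratio) = 3.5620 + 0.5261 = 4.0881


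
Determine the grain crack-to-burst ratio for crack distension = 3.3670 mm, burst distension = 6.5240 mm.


Formula: Ratio = crack / burst
Substituting: Ratio = 3.3670 / 6.5240
Result: 0.5161


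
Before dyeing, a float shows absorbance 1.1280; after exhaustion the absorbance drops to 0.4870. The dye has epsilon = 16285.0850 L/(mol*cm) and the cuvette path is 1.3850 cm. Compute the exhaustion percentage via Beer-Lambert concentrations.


c_initial = A_i / (epsilon * l) = 1.1280 / (16285.0850 * 1.3850) = 5.0011e-05 mol/L
c_final = A_f / (epsilon * l) = 0.4870 / (16285.0850 * 1.3850) = 2.1592e-05 mol/L
Exhaustion = (c_initial - c_final) / c_initial * 100 = (5.0011e-05 - 2.1592e-05) / 5.0011e-05 * 100 = 56.8262 %


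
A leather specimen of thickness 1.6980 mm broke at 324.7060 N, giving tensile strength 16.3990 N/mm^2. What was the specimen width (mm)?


Formula: w = F / (TS * t)
Substituting: w = 324.7060 / (16.3990 * 1.6980)
Result: 11.6610 mm


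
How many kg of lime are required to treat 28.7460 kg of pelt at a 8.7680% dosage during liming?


Formula: Lime = substrate * pct / 100
Substituting: Lime = 28.7460 * 8.7680 / 100
Result: 2.5204 kg


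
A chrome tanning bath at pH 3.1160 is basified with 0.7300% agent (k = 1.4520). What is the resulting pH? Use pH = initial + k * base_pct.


Formula: pH_final = pH_initial + k * base_pct
Substituting: pH_final = 3.1160 + 1.4520 * 0.7300
Result: 4.1760


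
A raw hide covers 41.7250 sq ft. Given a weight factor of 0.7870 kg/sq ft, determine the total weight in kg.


Formula: Weight = area * weight_per_sqft
Substituting: Weight = 41.7250 * 0.7870
Result: 32.8376 kg


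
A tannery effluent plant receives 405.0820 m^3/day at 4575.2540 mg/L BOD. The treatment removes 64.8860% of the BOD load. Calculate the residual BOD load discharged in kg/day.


Load_in = volume * conc / 1000 = 405.0820 * 4575.2540 / 1000 = 1853.3530 kg/day
Removed = Load_in * eff / 100 = 1853.3530 * 64.8860 / 100 = 1202.5667 kg/day
Load_out = Load_in - Removed = 1853.3530 - 1202.5667 = 650.7864 kg/day


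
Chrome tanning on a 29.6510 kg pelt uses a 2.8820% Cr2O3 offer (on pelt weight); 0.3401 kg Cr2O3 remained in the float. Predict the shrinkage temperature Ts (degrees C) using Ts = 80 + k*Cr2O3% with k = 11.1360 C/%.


Offered = pelt * offer_pct / 100 = 29.6510 * 2.8820 / 100 = 0.8545 kg
Uptake = offered - residual = 0.8545 - 0.3401 = 0.5144 kg
Cr2O3% on pelt = uptake / pelt * 100 = 0.5144 / 29.6510 * 100 = 1.7350 %
Ts = 80 + k * Cr2O3% = 80 + 11.1360 * 1.7350 = 99.3208 C


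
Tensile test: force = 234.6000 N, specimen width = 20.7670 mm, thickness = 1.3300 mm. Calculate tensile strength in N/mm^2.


Formula: TS = force / (width * thickness)
Substituting: TS = 234.6000 / (20.7670 * 1.3300)
Result: 8.4938 N/mm^2


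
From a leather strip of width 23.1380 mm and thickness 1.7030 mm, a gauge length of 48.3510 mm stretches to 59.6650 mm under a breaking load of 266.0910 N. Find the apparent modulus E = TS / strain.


TS = F / (w * t) = 266.0910 / (23.1380 * 1.7030) = 6.7529 N/mm^2
strain = (Lf - L0) / L0 = (59.6650 - 48.3510) / 48.3510 = 0.2340
E = TS / strain = 6.7529 / 0.2340 = 28.8588 N/mm^2


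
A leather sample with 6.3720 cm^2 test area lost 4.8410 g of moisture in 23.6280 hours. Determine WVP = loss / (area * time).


Formula: WVP = loss / (area * time)
Substituting: WVP = 4.8410 / (6.3720 * 23.6280)
Result: 0.0321538 g/(cm^2*hr)


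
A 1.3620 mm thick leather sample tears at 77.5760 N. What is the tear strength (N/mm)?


Formula: Tear strength = force / thickness
Substituting: Tear strength = 77.5760 / 1.3620
Result: 56.9574 N/mm


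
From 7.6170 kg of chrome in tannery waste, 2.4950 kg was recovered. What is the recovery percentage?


Formula: Recovery = recovered / input * 100
Substituting: Recovery = 2.4950 / 7.6170 * 100
Result: 32.7557 %


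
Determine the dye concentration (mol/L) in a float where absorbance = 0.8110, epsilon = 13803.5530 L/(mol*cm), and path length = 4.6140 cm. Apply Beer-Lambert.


Formula: c = A / (epsilon * l)
Substituting: c = 0.8110 / (13803.5530 * 4.6140)
Result: 1.2734e-05 mol/L


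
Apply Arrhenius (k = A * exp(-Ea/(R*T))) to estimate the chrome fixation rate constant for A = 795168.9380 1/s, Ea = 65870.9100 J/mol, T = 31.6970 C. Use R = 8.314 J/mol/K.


T_K = T_C + 273.15 = 31.6970 + 273.15 = 304.8470 K
exponent = -Ea / (R * T_K) = -65870.9100 / (8.314 * 304.8470) = -25.9897
k = A * exp(exponent) = 795168.9380 * exp(-25.9897) = 4.1045e-06 1/s


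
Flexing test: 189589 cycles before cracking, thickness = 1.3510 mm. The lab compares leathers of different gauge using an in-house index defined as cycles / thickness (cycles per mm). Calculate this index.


Formula: Index = cycles / thickness
Substituting: Index = 189589 / 1.3510
Result: 140332.3464 cycles/mm


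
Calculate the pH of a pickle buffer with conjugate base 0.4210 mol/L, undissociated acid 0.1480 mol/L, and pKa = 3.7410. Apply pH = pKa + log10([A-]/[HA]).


ratio = [A-] / [HA] = 0.4210 / 0.1480 = 2.8446
log10(ratio) = 0.4540
pH = pKa + log10(ratio) = 3.7410 + 0.4540 = 4.1950


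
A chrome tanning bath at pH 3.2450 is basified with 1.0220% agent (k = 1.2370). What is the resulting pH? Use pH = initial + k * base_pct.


Formula: pH_final = pH_initial + k * base_pct
Substituting: pH_final = 3.2450 + 1.2370 * 1.0220
Result: 4.5092


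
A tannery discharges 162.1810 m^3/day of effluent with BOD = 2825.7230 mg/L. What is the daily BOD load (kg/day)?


Formula: BOD_load = volume * conc / 1000
Substituting: BOD_load = 162.1810 * 2825.7230 / 1000
Result: 458.2786 kg/day


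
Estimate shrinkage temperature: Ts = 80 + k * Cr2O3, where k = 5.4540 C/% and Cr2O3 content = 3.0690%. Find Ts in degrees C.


Formula: Ts = 80 + k * Cr2O3
Substituting: Ts = 80 + 5.4540 * 3.0690
Result: 96.7383 C


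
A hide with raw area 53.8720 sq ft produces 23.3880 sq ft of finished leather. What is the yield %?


Formula: Yield = finished / raw * 100
Substituting: Yield = 23.3880 / 53.8720 * 100
Result: 43.4140 %


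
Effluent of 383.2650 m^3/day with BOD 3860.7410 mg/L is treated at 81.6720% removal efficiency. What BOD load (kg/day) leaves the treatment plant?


Load_in = volume * conc / 1000 = 383.2650 * 3860.7410 / 1000 = 1479.6869 kg/day
Removed = Load_in * eff / 100 = 1479.6869 * 81.6720 / 100 = 1208.4899 kg/day
Load_out = Load_in - Removed = 1479.6869 - 1208.4899 = 271.1970 kg/day


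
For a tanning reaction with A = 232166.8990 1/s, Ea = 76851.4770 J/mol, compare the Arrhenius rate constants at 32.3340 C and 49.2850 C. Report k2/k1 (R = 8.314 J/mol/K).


T1 = 32.3340 + 273.15 = 305.4840 K; T2 = 49.2850 + 273.15 = 322.4350 K
k1 = A * exp(-Ea/(R*T1)) = 232166.8990 * exp(-76851.4770/(8.314*305.4840)) = 1.6769e-08 1/s
k2 = A * exp(-Ea/(R*T2)) = 232166.8990 * exp(-76851.4770/(8.314*322.4350)) = 8.2295e-08 1/s
k2/k1 = 8.2295e-08 / 1.6769e-08 = 4.9075


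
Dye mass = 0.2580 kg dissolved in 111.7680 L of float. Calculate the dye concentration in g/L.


Formula: Conc = dye_mass(kg) / volume(L) * 1000
Substituting: Conc = 0.2580 / 111.7680 * 1000
Result: 2.3084 g/L


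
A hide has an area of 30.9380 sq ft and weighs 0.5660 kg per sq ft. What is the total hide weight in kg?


Formula: Weight = area * weight_per_sqft
Substituting: Weight = 30.9380 * 0.5660
Result: 17.5109 kg


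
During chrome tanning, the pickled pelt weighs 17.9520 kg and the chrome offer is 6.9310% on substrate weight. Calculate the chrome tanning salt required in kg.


Formula: Chrome = substrate * pct / 100
Substituting: Chrome = 17.9520 * 6.9310 / 100
Result: 1.2443 kg


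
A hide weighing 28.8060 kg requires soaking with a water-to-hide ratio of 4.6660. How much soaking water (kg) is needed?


Formula: Water = hide_weight * ratio
Substituting: Water = 28.8060 * 4.6660
Result: 134.4088 kg


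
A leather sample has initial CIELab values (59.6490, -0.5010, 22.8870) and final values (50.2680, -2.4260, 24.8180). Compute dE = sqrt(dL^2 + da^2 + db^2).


dL = -9.3810, da = -1.9250, db = 1.9310
dE = sqrt((-9.3810)^2 + (-1.9250)^2 + 1.9310^2) = 9.7692


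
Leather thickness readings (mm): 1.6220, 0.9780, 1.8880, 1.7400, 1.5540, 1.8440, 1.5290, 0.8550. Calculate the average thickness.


Formula: Average = sum / n
Substituting: Average = 12.0100 / 8
Result: 1.5012 mm


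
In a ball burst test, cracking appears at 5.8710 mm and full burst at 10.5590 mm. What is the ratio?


Formula: Ratio = crack / burst
Substituting: Ratio = 5.8710 / 10.5590
Result: 0.5560


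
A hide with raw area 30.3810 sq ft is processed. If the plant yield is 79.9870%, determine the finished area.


Formula: finished = raw * yield / 100
Substituting: finished = 30.3810 * 79.9870 / 100
Result: 24.3009 sq ft


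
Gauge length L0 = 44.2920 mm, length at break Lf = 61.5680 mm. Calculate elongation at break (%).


Formula: Elongation = (Lf - L0) / L0 * 100
Substituting: Elongation = (61.5680 - 44.2920) / 44.2920 * 100
Result: 39.0048 %


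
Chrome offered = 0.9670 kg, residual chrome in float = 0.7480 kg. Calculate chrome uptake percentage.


Formula: Uptake = (offered - residual) / offered * 100
Substituting: Uptake = (0.9670 - 0.7480) / 0.9670 * 100
Result: 22.6474 %


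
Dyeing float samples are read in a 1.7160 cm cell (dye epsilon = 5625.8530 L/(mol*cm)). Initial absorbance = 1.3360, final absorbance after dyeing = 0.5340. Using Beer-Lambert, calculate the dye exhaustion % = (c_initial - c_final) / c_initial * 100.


c_initial = A_i / (epsilon * l) = 1.3360 / (5625.8530 * 1.7160) = 1.3839e-04 mol/L
c_final = A_f / (epsilon * l) = 0.5340 / (5625.8530 * 1.7160) = 5.5314e-05 mol/L
Exhaustion = (c_initial - c_final) / c_initial * 100 = (1.3839e-04 - 5.5314e-05) / 1.3839e-04 * 100 = 60.0299 %


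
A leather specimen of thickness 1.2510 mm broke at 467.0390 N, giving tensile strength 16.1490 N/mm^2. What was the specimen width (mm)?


Formula: w = F / (TS * t)
Substituting: w = 467.0390 / (16.1490 * 1.2510)
Result: 23.1180 mm


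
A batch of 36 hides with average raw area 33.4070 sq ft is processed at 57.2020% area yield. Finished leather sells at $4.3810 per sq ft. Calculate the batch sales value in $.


Raw_total = N * avg_area = 36 * 33.4070 = 1202.6520 sq ft
Finished = Raw_total * yield / 100 = 1202.6520 * 57.2020 / 100 = 687.9410 sq ft
Value = Finished * price = 687.9410 * 4.3810 = 3013.8695 $


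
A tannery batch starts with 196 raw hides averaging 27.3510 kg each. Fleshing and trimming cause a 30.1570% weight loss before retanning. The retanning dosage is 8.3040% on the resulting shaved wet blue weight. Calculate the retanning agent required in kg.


Total_raw = N * avg_wt = 196 * 27.3510 = 5360.7960 kg
Substrate = Total_raw * (1 - loss/100) = 5360.7960 * (1 - 30.1570/100) = 3744.1408 kg
Retan = Substrate * pct / 100 = 3744.1408 * 8.3040 / 100 = 310.9134 kg


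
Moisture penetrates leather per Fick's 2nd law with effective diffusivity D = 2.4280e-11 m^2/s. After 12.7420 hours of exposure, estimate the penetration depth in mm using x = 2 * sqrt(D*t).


t = 12.7420 hr * 3600 = 45871.2000 s
D * t = 2.4280e-11 * 45871.2000 = 1.1138e-06
x = 2 * sqrt(D*t) = 2 * sqrt(1.1138e-06) = 0.00211069 m = 2.1107 mm


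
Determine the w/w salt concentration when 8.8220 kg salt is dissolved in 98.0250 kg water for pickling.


Formula: Conc = salt / (water + salt) * 100
Substituting: Conc = 8.8220 / (98.0250 + 8.8220) * 100
Result: 8.2567 %


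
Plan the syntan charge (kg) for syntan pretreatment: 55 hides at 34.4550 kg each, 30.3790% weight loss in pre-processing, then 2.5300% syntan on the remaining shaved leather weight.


Total_raw = N * avg_wt = 55 * 34.4550 = 1895.0250 kg
Substrate = Total_raw * (1 - loss/100) = 1895.0250 * (1 - 30.3790/100) = 1319.3354 kg
Syntan = Substrate * pct / 100 = 1319.3354 * 2.5300 / 100 = 33.3792 kg


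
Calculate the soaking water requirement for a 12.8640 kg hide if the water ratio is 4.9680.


Formula: Water = hide_weight * ratio
Substituting: Water = 12.8640 * 4.9680
Result: 63.9084 kg


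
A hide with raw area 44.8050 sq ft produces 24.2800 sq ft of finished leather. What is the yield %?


Formula: Yield = finished / raw * 100
Substituting: Yield = 24.2800 / 44.8050 * 100
Result: 54.1904 %


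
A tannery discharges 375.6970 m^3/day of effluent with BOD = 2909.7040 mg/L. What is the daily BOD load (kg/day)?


Formula: BOD_load = volume * conc / 1000
Substituting: BOD_load = 375.6970 * 2909.7040 / 1000
Result: 1093.1671 kg/day
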